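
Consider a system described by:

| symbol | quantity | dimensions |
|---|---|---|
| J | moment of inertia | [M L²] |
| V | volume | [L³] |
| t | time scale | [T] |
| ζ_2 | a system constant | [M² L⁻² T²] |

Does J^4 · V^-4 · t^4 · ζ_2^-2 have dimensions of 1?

yes

Sum the exponent of each base dimension across the product:
  M: 4·[J]_M − 4·[V]_M + 4·[t]_M − 2·[ζ_2]_M = 4·(1) − 4·(0) + 4·(0) − 2·(2) = 0
  L: 4·[J]_L − 4·[V]_L + 4·[t]_L − 2·[ζ_2]_L = 4·(2) − 4·(3) + 4·(0) − 2·(-2) = 0
  T: 4·[J]_T − 4·[V]_T + 4·[t]_T − 2·[ζ_2]_T = 4·(0) − 4·(0) + 4·(1) − 2·(2) = 0
All base exponents vanish — dimensionless.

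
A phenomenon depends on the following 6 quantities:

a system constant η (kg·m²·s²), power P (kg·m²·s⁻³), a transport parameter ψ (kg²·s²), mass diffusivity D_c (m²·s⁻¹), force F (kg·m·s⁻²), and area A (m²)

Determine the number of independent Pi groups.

There are 6 variables and 3 base dimensions (M, L, T).
The dimension matrix has rank 3.
Independent dimensionless groups: 6 − 3 = 3.

3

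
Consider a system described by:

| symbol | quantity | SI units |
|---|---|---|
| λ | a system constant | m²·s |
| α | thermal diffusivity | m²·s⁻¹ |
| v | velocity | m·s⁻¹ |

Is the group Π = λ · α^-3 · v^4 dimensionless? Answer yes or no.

yes

Sum the exponent of each base dimension across the product:
  M: [λ]_M − 3·[α]_M + 4·[v]_M = (0) − 3·(0) + 4·(0) = 0
  L: [λ]_L − 3·[α]_L + 4·[v]_L = (2) − 3·(2) + 4·(1) = 0
  T: [λ]_T − 3·[α]_T + 4·[v]_T = (1) − 3·(-1) + 4·(-1) = 0
All base exponents vanish — dimensionless.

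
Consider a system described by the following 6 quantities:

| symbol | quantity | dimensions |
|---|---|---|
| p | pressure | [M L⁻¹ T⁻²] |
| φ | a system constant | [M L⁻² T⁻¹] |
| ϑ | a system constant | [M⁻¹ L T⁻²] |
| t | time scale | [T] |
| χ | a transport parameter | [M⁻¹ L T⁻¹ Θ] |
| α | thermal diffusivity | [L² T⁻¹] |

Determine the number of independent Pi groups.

There are 6 variables and 4 base dimensions (M, L, T, Θ).
The dimension matrix has rank 4.
Independent dimensionless groups: 6 − 4 = 2.

2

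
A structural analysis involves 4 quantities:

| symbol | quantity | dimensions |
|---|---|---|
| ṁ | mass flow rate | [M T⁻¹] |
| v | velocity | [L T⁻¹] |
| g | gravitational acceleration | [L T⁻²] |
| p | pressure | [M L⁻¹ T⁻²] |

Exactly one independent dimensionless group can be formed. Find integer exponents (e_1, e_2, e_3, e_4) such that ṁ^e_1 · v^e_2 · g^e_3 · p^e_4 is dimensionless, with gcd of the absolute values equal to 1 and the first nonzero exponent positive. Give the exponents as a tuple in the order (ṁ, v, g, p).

M: e_1·(1) + e_2·(0) + e_3·(0) + e_4·(1) = 0
L: e_1·(0) + e_2·(1) + e_3·(1) + e_4·(-1) = 0
T: e_1·(-1) + e_2·(-1) + e_3·(-2) + e_4·(-2) = 0
Solving this homogeneous linear system for the smallest-integer solution (first nonzero entry positive) gives (1, -3, 2, -1).

(1, -3, 2, -1)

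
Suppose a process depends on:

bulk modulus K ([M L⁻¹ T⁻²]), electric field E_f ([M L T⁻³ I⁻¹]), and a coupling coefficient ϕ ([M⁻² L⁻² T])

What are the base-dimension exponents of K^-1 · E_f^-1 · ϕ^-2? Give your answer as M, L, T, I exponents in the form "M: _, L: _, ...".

M: 2, L: 4, T: 3, I: 1

Collect each base-dimension exponent across the product:
  M: −(1) − (1) − 2·(-2) = 2
  L: −(-1) − (1) − 2·(-2) = 4
  T: −(-2) − (-3) − 2·(1) = 3
  I: −(0) − (-1) − 2·(0) = 1
So the dimensions are [M² L⁴ T³ I].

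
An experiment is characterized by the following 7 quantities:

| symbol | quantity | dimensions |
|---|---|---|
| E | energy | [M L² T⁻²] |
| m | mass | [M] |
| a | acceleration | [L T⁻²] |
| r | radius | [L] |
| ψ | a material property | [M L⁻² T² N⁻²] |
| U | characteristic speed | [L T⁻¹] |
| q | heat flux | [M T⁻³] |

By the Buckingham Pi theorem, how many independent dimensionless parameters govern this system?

3

There are 7 variables and 4 base dimensions (M, L, T, N).
The dimension matrix has rank 4.
Independent dimensionless groups: 7 − 4 = 3.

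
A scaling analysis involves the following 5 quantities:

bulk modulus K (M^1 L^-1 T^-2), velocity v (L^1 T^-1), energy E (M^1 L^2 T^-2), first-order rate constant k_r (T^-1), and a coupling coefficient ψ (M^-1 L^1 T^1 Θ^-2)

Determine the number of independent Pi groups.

There are 5 variables and 4 base dimensions (M, L, T, Θ).
The dimension matrix has rank 4.
Independent dimensionless groups: 5 − 4 = 1.

1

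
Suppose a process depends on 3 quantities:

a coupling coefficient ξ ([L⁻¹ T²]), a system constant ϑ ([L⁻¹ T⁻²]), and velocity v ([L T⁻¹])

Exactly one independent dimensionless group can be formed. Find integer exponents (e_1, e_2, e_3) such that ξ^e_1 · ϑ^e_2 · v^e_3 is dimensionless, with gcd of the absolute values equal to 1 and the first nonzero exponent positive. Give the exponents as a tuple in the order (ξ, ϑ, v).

(3, 1, 4)

L: e_1·(-1) + e_2·(-1) + e_3·(1) = 0
T: e_1·(2) + e_2·(-2) + e_3·(-1) = 0
Solving this homogeneous linear system for the smallest-integer solution (first nonzero entry positive) gives (3, 1, 4).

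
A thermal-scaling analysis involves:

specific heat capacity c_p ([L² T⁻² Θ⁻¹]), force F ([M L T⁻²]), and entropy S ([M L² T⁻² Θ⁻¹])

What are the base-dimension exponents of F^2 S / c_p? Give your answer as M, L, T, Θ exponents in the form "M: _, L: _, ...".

M: 3, L: 2, T: -4, Θ: 0

Collect each base-dimension exponent across the product:
  M: −(0) + 2·(1) + (1) = 3
  L: −(2) + 2·(1) + (2) = 2
  T: −(-2) + 2·(-2) + (-2) = -4
  Θ: −(-1) + 2·(0) + (-1) = 0
So the dimensions are [M³ L² T⁻⁴].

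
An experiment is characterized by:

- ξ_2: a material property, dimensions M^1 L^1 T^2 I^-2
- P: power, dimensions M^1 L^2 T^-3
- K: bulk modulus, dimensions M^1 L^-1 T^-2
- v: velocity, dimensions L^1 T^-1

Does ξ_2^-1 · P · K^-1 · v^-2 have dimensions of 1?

Sum the exponent of each base dimension across the product:
  M: −[ξ_2]_M + [P]_M − [K]_M − 2·[v]_M = −(1) + (1) − (1) − 2·(0) = -1
  L: −[ξ_2]_L + [P]_L − [K]_L − 2·[v]_L = −(1) + (2) − (-1) − 2·(1) = 0
  T: −[ξ_2]_T + [P]_T − [K]_T − 2·[v]_T = −(2) + (-3) − (-2) − 2·(-1) = -1
  I: −[ξ_2]_I + [P]_I − [K]_I − 2·[v]_I = −(-2) + (0) − (0) − 2·(0) = 2
Net dimensions [M⁻¹ T⁻¹ I²] ≠ [1] — not dimensionless.

no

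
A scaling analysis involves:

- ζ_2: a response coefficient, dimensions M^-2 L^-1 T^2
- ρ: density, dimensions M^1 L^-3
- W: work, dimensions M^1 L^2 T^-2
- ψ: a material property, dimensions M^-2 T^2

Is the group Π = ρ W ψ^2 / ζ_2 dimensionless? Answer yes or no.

yes

Sum the exponent of each base dimension across the product:
  M: −[ζ_2]_M + [ρ]_M + [W]_M + 2·[ψ]_M = −(-2) + (1) + (1) + 2·(-2) = 0
  L: −[ζ_2]_L + [ρ]_L + [W]_L + 2·[ψ]_L = −(-1) + (-3) + (2) + 2·(0) = 0
  T: −[ζ_2]_T + [ρ]_T + [W]_T + 2·[ψ]_T = −(2) + (0) + (-2) + 2·(2) = 0
All base exponents vanish — dimensionless.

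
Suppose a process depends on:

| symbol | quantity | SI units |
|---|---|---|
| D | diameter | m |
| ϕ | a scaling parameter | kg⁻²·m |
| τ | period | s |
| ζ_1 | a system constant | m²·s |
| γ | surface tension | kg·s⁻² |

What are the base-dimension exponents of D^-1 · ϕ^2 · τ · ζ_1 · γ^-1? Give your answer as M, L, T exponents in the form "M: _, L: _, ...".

M: -5, L: 3, T: 4

Collect each base-dimension exponent across the product:
  M: −(0) + 2·(-2) + (0) + (0) − (1) = -5
  L: −(1) + 2·(1) + (0) + (2) − (0) = 3
  T: −(0) + 2·(0) + (1) + (1) − (-2) = 4
So the dimensions are [M⁻⁵ L³ T⁴].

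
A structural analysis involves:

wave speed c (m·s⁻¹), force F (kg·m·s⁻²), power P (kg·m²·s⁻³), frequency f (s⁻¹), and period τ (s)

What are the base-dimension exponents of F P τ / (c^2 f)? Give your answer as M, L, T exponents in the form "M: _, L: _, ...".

M: 2, L: 1, T: -1

Collect each base-dimension exponent across the product:
  M: −2·(0) + (1) + (1) − (0) + (0) = 2
  L: −2·(1) + (1) + (2) − (0) + (0) = 1
  T: −2·(-1) + (-2) + (-3) − (-1) + (1) = -1
So the dimensions are [M² L T⁻¹].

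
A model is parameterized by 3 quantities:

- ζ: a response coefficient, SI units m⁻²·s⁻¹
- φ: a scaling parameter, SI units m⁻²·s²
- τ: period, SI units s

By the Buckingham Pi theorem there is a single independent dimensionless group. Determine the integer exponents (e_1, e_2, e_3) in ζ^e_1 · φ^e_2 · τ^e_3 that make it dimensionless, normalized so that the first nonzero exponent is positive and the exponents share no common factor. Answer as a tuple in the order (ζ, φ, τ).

(1, -1, 3)

L: e_1·(-2) + e_2·(-2) + e_3·(0) = 0
T: e_1·(-1) + e_2·(2) + e_3·(1) = 0
Solving this homogeneous linear system for the smallest-integer solution (first nonzero entry positive) gives (1, -1, 3).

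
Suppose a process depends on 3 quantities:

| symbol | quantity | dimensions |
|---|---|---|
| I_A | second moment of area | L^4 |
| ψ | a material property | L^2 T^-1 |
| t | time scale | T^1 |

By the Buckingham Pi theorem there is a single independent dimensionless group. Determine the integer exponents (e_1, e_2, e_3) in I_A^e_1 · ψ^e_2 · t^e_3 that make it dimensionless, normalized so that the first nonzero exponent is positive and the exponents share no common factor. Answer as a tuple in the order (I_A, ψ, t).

L: e_1·(4) + e_2·(2) + e_3·(0) = 0
T: e_1·(0) + e_2·(-1) + e_3·(1) = 0
Solving this homogeneous linear system for the smallest-integer solution (first nonzero entry positive) gives (1, -2, -2).

(1, -2, -2)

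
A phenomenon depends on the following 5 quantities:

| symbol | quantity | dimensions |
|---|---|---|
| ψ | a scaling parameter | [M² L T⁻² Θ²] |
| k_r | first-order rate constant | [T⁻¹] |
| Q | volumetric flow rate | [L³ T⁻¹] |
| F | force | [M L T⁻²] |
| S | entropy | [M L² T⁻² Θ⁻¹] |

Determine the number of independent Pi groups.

There are 5 variables and 4 base dimensions (M, L, T, Θ).
The dimension matrix has rank 4.
Independent dimensionless groups: 5 − 4 = 1.

1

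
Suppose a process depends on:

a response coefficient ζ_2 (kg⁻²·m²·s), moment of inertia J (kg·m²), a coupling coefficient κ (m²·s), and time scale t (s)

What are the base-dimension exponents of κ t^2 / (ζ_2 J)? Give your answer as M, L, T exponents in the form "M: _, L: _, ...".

Collect each base-dimension exponent across the product:
  M: −(-2) − (1) + (0) + 2·(0) = 1
  L: −(2) − (2) + (2) + 2·(0) = -2
  T: −(1) − (0) + (1) + 2·(1) = 2
So the dimensions are [M L⁻² T²].

M: 1, L: -2, T: 2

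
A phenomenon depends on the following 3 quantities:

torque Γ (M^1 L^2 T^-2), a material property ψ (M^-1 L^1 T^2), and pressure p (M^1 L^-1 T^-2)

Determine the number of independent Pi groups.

There are 3 variables and 3 base dimensions (M, L, T).
The dimension matrix has rank 2 (less than 3: the dimension vectors are linearly dependent).
Independent dimensionless groups: 3 − 2 = 1.

1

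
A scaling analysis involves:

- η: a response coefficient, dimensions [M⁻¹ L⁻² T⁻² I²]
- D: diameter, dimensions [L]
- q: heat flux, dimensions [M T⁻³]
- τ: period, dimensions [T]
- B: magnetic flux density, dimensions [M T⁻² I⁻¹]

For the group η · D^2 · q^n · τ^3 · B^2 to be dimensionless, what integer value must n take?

-1

Balance the M exponent: (1)·n from q, plus (-1) + 2·(0) + 3·(0) + 2·(1) = 1 from the rest, must sum to zero.
n + 1 = 0, so n = -1.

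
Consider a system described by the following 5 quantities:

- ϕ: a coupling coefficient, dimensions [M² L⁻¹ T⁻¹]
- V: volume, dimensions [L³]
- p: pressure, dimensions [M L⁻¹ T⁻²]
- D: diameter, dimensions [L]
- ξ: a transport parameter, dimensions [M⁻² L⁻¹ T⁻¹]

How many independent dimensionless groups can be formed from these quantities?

2

There are 5 variables and 3 base dimensions (M, L, T).
The dimension matrix has rank 3.
Independent dimensionless groups: 5 − 3 = 2.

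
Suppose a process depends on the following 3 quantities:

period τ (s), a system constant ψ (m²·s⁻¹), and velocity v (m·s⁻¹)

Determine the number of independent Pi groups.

1

There are 3 variables and 2 base dimensions (L, T).
The dimension matrix has rank 2.
Independent dimensionless groups: 3 − 2 = 1.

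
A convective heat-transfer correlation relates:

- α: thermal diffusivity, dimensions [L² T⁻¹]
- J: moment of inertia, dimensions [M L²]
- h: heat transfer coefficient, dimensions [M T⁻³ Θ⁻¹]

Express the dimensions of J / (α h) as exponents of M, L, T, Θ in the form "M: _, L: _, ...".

Collect each base-dimension exponent across the product:
  M: −(0) + (1) − (1) = 0
  L: −(2) + (2) − (0) = 0
  T: −(-1) + (0) − (-3) = 4
  Θ: −(0) + (0) − (-1) = 1
So the dimensions are [T⁴ Θ].

M: 0, L: 0, T: 4, Θ: 1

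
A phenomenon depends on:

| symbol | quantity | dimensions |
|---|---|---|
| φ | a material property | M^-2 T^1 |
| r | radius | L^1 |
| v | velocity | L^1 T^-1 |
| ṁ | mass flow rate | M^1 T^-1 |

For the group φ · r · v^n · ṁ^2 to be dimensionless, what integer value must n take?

Balance the L exponent: (1)·n from v, plus (0) + (1) + 2·(0) = 1 from the rest, must sum to zero.
n + 1 = 0, so n = -1.

-1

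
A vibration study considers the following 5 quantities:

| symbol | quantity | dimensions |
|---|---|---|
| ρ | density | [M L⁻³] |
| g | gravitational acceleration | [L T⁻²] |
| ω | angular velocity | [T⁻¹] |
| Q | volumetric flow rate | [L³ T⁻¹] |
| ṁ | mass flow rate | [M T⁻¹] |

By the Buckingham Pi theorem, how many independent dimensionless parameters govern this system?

There are 5 variables and 3 base dimensions (M, L, T).
The dimension matrix has rank 3.
Independent dimensionless groups: 5 − 3 = 2.

2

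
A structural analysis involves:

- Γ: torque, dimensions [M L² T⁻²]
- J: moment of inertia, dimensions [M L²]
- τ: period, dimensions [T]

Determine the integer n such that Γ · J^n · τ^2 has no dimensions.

Balance the M exponent: (1)·n from J, plus (1) + 2·(0) = 1 from the rest, must sum to zero.
n + 1 = 0, so n = -1.

-1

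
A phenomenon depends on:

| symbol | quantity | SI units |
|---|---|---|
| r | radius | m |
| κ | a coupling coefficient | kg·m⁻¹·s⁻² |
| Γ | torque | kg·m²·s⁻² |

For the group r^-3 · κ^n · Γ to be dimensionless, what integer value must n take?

-1

Balance the M exponent: (1)·n from κ, plus −3·(0) + (1) = 1 from the rest, must sum to zero.
n + 1 = 0, so n = -1.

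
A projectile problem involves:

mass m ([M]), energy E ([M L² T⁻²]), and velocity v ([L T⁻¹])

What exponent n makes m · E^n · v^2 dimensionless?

-1

Balance the M exponent: (1)·n from E, plus (1) + 2·(0) = 1 from the rest, must sum to zero.
n + 1 = 0, so n = -1.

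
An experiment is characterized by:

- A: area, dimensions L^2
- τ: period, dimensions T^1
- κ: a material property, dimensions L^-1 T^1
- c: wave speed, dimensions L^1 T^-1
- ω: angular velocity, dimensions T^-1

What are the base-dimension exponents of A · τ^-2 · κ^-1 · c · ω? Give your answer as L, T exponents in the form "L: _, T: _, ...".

L: 4, T: -5

Collect each base-dimension exponent across the product:
  L: (2) − 2·(0) − (-1) + (1) + (0) = 4
  T: (0) − 2·(1) − (1) + (-1) + (-1) = -5
So the dimensions are [L⁴ T⁻⁵].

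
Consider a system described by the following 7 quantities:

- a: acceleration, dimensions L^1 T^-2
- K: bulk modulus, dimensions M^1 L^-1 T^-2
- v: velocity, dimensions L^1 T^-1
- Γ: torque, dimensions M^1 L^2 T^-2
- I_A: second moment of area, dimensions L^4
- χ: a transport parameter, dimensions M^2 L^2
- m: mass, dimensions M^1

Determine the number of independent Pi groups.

There are 7 variables and 3 base dimensions (M, L, T).
The dimension matrix has rank 3.
Independent dimensionless groups: 7 − 3 = 4.

4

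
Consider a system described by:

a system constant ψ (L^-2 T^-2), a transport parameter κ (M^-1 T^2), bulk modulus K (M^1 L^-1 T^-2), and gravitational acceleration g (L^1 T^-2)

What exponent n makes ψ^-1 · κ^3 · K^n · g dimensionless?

3

Balance the M exponent: (1)·n from K, plus −(0) + 3·(-1) + (0) = -3 from the rest, must sum to zero.
n − 3 = 0, so n = 3.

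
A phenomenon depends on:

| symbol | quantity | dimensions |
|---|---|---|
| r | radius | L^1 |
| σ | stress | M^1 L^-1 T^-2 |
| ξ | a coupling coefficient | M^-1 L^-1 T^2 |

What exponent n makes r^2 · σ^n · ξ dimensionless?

Balance the M exponent: (1)·n from σ, plus 2·(0) + (-1) = -1 from the rest, must sum to zero.
n − 1 = 0, so n = 1.

1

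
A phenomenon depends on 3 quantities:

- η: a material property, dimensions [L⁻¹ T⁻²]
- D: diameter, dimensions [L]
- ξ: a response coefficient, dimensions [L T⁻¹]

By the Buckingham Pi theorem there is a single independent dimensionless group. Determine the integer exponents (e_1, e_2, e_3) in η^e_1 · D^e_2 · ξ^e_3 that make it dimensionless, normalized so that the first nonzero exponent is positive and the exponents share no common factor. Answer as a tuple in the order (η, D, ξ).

(1, 3, -2)

L: e_1·(-1) + e_2·(1) + e_3·(1) = 0
T: e_1·(-2) + e_2·(0) + e_3·(-1) = 0
Solving this homogeneous linear system for the smallest-integer solution (first nonzero entry positive) gives (1, 3, -2).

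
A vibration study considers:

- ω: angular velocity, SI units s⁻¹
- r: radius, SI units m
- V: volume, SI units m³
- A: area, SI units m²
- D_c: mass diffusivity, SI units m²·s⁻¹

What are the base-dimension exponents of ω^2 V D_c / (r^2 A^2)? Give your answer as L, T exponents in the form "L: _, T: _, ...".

L: -1, T: -3

Collect each base-dimension exponent across the product:
  L: 2·(0) − 2·(1) + (3) − 2·(2) + (2) = -1
  T: 2·(-1) − 2·(0) + (0) − 2·(0) + (-1) = -3
So the dimensions are [L⁻¹ T⁻³].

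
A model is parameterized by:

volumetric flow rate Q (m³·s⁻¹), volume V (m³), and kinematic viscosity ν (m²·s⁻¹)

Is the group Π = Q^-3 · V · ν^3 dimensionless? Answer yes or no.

Sum the exponent of each base dimension across the product:
  M: −3·[Q]_M + [V]_M + 3·[ν]_M = −3·(0) + (0) + 3·(0) = 0
  L: −3·[Q]_L + [V]_L + 3·[ν]_L = −3·(3) + (3) + 3·(2) = 0
  T: −3·[Q]_T + [V]_T + 3·[ν]_T = −3·(-1) + (0) + 3·(-1) = 0
All base exponents vanish — dimensionless.

yes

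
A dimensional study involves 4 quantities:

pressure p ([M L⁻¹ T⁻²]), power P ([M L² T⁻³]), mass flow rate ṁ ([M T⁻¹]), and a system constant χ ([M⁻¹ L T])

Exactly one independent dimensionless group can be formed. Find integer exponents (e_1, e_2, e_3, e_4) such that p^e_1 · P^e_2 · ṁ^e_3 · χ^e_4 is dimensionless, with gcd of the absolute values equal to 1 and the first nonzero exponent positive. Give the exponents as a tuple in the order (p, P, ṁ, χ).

M: e_1·(1) + e_2·(1) + e_3·(1) + e_4·(-1) = 0
L: e_1·(-1) + e_2·(2) + e_3·(0) + e_4·(1) = 0
T: e_1·(-2) + e_2·(-3) + e_3·(-1) + e_4·(1) = 0
Solving this homogeneous linear system for the smallest-integer solution (first nonzero entry positive) gives (2, -1, 3, 4).

(2, -1, 3, 4)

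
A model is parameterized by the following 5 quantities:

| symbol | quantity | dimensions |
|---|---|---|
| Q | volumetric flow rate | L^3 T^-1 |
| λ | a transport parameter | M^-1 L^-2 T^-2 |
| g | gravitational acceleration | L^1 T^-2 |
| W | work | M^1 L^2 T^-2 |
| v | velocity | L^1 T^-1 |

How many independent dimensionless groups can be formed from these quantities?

2

There are 5 variables and 3 base dimensions (M, L, T).
The dimension matrix has rank 3.
Independent dimensionless groups: 5 − 3 = 2.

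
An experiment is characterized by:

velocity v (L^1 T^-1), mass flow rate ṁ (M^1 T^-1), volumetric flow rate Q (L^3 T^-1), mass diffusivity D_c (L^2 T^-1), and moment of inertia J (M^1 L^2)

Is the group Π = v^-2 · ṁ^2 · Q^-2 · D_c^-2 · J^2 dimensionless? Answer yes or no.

Sum the exponent of each base dimension across the product:
  M: −2·[v]_M + 2·[ṁ]_M − 2·[Q]_M − 2·[D_c]_M + 2·[J]_M = −2·(0) + 2·(1) − 2·(0) − 2·(0) + 2·(1) = 4
  L: −2·[v]_L + 2·[ṁ]_L − 2·[Q]_L − 2·[D_c]_L + 2·[J]_L = −2·(1) + 2·(0) − 2·(3) − 2·(2) + 2·(2) = -8
  T: −2·[v]_T + 2·[ṁ]_T − 2·[Q]_T − 2·[D_c]_T + 2·[J]_T = −2·(-1) + 2·(-1) − 2·(-1) − 2·(-1) + 2·(0) = 4
Net dimensions [M⁴ L⁻⁸ T⁴] ≠ [1] — not dimensionless.

no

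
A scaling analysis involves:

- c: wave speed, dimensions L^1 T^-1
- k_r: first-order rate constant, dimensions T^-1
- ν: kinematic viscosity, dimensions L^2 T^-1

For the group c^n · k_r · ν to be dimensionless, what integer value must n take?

Balance the L exponent: (1)·n from c, plus (0) + (2) = 2 from the rest, must sum to zero.
n + 2 = 0, so n = -2.

-2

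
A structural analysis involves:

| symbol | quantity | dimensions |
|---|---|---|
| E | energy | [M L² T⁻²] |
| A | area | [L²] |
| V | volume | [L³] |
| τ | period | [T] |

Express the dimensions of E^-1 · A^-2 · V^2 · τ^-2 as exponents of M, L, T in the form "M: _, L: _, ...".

Collect each base-dimension exponent across the product:
  M: −(1) − 2·(0) + 2·(0) − 2·(0) = -1
  L: −(2) − 2·(2) + 2·(3) − 2·(0) = 0
  T: −(-2) − 2·(0) + 2·(0) − 2·(1) = 0
So the dimensions are [M⁻¹].

M: -1, L: 0, T: 0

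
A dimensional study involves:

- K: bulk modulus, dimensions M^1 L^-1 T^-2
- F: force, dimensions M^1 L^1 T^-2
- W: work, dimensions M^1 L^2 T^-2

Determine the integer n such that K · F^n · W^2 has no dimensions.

Balance the M exponent: (1)·n from F, plus (1) + 2·(1) = 3 from the rest, must sum to zero.
n + 3 = 0, so n = -3.

-3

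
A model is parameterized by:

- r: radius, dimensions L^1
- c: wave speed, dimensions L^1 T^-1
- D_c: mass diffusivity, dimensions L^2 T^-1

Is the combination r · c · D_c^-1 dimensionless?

yes

Sum the exponent of each base dimension across the product:
  M: [r]_M + [c]_M − [D_c]_M = (0) + (0) − (0) = 0
  L: [r]_L + [c]_L − [D_c]_L = (1) + (1) − (2) = 0
  T: [r]_T + [c]_T − [D_c]_T = (0) + (-1) − (-1) = 0
All base exponents vanish — dimensionless.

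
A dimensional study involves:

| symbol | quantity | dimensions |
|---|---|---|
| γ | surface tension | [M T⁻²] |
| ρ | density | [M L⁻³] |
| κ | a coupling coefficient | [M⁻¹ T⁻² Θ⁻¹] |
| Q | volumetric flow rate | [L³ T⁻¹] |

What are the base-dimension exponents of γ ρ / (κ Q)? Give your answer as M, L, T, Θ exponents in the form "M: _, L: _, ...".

Collect each base-dimension exponent across the product:
  M: (1) + (1) − (-1) − (0) = 3
  L: (0) + (-3) − (0) − (3) = -6
  T: (-2) + (0) − (-2) − (-1) = 1
  Θ: (0) + (0) − (-1) − (0) = 1
So the dimensions are [M³ L⁻⁶ T Θ].

M: 3, L: -6, T: 1, Θ: 1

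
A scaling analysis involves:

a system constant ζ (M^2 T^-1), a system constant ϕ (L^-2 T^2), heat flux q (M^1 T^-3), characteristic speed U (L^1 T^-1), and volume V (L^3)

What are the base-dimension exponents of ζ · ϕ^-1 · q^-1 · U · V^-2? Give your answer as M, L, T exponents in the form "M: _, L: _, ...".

M: 1, L: -3, T: -1

Collect each base-dimension exponent across the product:
  M: (2) − (0) − (1) + (0) − 2·(0) = 1
  L: (0) − (-2) − (0) + (1) − 2·(3) = -3
  T: (-1) − (2) − (-3) + (-1) − 2·(0) = -1
So the dimensions are [M L⁻³ T⁻¹].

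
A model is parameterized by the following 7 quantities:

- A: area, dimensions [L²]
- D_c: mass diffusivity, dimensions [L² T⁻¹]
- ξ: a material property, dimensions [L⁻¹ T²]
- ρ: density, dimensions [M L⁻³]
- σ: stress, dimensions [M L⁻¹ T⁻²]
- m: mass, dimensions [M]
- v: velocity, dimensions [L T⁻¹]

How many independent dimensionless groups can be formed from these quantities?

There are 7 variables and 3 base dimensions (M, L, T).
The dimension matrix has rank 3.
Independent dimensionless groups: 7 − 3 = 4.

4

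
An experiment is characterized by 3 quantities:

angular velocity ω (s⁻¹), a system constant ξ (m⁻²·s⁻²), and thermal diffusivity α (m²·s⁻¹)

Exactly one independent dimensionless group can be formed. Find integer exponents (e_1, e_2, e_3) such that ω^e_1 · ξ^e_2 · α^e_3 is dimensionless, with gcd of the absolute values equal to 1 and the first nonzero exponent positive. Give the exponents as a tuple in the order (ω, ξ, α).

(3, -1, -1)

L: e_1·(0) + e_2·(-2) + e_3·(2) = 0
T: e_1·(-1) + e_2·(-2) + e_3·(-1) = 0
Solving this homogeneous linear system for the smallest-integer solution (first nonzero entry positive) gives (3, -1, -1).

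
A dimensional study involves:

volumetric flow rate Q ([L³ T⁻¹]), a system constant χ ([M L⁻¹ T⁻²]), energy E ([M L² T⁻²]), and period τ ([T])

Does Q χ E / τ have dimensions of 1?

Sum the exponent of each base dimension across the product:
  M: [Q]_M + [χ]_M + [E]_M − [τ]_M = (0) + (1) + (1) − (0) = 2
  L: [Q]_L + [χ]_L + [E]_L − [τ]_L = (3) + (-1) + (2) − (0) = 4
  T: [Q]_T + [χ]_T + [E]_T − [τ]_T = (-1) + (-2) + (-2) − (1) = -6
Net dimensions [M² L⁴ T⁻⁶] ≠ [1] — not dimensionless.

no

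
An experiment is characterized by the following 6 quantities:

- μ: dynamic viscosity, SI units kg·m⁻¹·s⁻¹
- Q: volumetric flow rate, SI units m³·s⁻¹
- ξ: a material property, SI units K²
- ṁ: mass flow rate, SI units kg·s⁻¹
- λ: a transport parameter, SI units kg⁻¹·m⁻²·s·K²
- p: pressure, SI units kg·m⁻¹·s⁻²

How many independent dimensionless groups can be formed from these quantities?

2

There are 6 variables and 4 base dimensions (M, L, T, Θ).
The dimension matrix has rank 4.
Independent dimensionless groups: 6 − 4 = 2.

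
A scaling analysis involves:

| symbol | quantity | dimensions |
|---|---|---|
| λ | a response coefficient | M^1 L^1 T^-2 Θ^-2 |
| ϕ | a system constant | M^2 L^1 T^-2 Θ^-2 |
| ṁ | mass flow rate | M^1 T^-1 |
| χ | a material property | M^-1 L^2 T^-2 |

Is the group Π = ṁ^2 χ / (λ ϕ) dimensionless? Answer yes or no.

no

Sum the exponent of each base dimension across the product:
  M: −[λ]_M − [ϕ]_M + 2·[ṁ]_M + [χ]_M = −(1) − (2) + 2·(1) + (-1) = -2
  L: −[λ]_L − [ϕ]_L + 2·[ṁ]_L + [χ]_L = −(1) − (1) + 2·(0) + (2) = 0
  T: −[λ]_T − [ϕ]_T + 2·[ṁ]_T + [χ]_T = −(-2) − (-2) + 2·(-1) + (-2) = 0
  Θ: −[λ]_Θ − [ϕ]_Θ + 2·[ṁ]_Θ + [χ]_Θ = −(-2) − (-2) + 2·(0) + (0) = 4
Net dimensions [M⁻² Θ⁴] ≠ [1] — not dimensionless.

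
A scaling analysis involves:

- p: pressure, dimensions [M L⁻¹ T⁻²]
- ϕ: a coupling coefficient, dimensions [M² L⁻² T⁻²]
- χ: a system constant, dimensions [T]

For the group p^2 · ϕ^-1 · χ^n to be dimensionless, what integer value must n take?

Balance the T exponent: (1)·n from χ, plus 2·(-2) − (-2) = -2 from the rest, must sum to zero.
n − 2 = 0, so n = 2.

2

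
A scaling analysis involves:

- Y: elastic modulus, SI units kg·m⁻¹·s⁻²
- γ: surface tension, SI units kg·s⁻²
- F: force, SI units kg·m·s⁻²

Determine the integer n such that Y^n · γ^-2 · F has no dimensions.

Balance the M exponent: (1)·n from Y, plus −2·(1) + (1) = -1 from the rest, must sum to zero.
n − 1 = 0, so n = 1.

1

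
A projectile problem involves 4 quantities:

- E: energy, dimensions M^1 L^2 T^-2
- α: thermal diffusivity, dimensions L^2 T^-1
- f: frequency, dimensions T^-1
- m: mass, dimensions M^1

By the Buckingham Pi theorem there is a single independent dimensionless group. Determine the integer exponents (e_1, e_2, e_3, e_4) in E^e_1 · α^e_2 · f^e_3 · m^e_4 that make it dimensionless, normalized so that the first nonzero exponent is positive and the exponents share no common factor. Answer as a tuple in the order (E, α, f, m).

M: e_1·(1) + e_2·(0) + e_3·(0) + e_4·(1) = 0
L: e_1·(2) + e_2·(2) + e_3·(0) + e_4·(0) = 0
T: e_1·(-2) + e_2·(-1) + e_3·(-1) + e_4·(0) = 0
Solving this homogeneous linear system for the smallest-integer solution (first nonzero entry positive) gives (1, -1, -1, -1).

(1, -1, -1, -1)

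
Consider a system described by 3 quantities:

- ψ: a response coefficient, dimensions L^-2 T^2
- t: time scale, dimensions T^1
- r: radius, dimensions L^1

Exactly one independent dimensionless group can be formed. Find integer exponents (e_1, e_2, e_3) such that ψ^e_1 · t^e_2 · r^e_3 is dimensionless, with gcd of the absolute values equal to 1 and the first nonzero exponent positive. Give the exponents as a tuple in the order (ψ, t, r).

L: e_1·(-2) + e_2·(0) + e_3·(1) = 0
T: e_1·(2) + e_2·(1) + e_3·(0) = 0
Solving this homogeneous linear system for the smallest-integer solution (first nonzero entry positive) gives (1, -2, 2).

(1, -2, 2)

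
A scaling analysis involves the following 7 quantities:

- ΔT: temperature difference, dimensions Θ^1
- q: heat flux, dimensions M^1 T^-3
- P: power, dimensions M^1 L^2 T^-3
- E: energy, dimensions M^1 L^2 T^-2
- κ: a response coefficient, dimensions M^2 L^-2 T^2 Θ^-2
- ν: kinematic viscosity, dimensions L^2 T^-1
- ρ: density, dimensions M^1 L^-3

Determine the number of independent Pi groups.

There are 7 variables and 4 base dimensions (M, L, T, Θ).
The dimension matrix has rank 4.
Independent dimensionless groups: 7 − 4 = 3.

3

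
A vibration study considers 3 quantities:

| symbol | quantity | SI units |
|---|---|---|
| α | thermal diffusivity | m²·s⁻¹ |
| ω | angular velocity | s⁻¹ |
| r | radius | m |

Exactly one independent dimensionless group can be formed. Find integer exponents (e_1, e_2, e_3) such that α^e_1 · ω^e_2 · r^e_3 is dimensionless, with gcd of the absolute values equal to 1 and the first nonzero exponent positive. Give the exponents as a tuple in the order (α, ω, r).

L: e_1·(2) + e_2·(0) + e_3·(1) = 0
T: e_1·(-1) + e_2·(-1) + e_3·(0) = 0
Solving this homogeneous linear system for the smallest-integer solution (first nonzero entry positive) gives (1, -1, -2).

(1, -1, -2)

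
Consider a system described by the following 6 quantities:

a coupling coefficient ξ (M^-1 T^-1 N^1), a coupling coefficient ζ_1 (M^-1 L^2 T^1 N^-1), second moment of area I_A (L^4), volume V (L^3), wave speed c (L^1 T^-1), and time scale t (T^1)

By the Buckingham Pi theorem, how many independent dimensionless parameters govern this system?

There are 6 variables and 4 base dimensions (M, L, T, N).
The dimension matrix has rank 4.
Independent dimensionless groups: 6 − 4 = 2.

2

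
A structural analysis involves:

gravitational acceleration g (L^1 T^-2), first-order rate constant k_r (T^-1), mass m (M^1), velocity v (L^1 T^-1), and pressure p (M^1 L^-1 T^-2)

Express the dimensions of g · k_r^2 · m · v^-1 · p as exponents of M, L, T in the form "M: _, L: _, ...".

M: 2, L: -1, T: -5

Collect each base-dimension exponent across the product:
  M: (0) + 2·(0) + (1) − (0) + (1) = 2
  L: (1) + 2·(0) + (0) − (1) + (-1) = -1
  T: (-2) + 2·(-1) + (0) − (-1) + (-2) = -5
So the dimensions are [M² L⁻¹ T⁻⁵].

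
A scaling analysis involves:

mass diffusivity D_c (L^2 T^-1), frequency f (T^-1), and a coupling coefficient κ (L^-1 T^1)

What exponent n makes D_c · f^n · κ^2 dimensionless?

1

Balance the T exponent: (-1)·n from f, plus (-1) + 2·(1) = 1 from the rest, must sum to zero.
−n + 1 = 0, so n = 1.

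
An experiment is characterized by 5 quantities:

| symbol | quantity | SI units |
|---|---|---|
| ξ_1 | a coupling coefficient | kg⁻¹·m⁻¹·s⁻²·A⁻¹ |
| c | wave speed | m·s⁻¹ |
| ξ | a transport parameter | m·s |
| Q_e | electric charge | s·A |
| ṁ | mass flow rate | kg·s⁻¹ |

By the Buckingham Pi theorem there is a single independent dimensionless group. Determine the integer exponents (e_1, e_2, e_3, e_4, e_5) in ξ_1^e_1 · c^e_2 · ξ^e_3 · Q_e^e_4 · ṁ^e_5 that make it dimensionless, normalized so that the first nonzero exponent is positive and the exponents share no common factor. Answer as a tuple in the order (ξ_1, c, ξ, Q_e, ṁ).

M: e_1·(-1) + e_2·(0) + e_3·(0) + e_4·(0) + e_5·(1) = 0
L: e_1·(-1) + e_2·(1) + e_3·(1) + e_4·(0) + e_5·(0) = 0
T: e_1·(-2) + e_2·(-1) + e_3·(1) + e_4·(1) + e_5·(-1) = 0
I: e_1·(-1) + e_2·(0) + e_3·(0) + e_4·(1) + e_5·(0) = 0
Solving this homogeneous linear system for the smallest-integer solution (first nonzero entry positive) gives (2, -1, 3, 2, 2).

(2, -1, 3, 2, 2)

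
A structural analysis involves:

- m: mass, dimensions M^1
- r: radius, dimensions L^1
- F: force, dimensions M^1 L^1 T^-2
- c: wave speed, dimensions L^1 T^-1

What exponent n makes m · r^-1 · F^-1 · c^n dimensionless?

2

Balance the L exponent: (1)·n from c, plus (0) − (1) − (1) = -2 from the rest, must sum to zero.
n − 2 = 0, so n = 2.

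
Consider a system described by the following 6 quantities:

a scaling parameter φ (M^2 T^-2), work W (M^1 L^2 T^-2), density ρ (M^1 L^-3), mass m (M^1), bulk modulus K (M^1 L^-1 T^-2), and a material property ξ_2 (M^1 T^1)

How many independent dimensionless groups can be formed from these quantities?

There are 6 variables and 3 base dimensions (M, L, T).
The dimension matrix has rank 3.
Independent dimensionless groups: 6 − 3 = 3.

3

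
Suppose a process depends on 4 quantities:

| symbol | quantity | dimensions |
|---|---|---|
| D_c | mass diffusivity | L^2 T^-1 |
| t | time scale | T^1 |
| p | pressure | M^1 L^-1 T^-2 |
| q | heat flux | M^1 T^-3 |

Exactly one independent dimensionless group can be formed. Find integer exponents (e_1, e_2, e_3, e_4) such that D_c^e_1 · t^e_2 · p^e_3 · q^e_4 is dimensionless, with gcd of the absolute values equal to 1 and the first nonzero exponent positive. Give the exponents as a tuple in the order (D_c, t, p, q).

M: e_1·(0) + e_2·(0) + e_3·(1) + e_4·(1) = 0
L: e_1·(2) + e_2·(0) + e_3·(-1) + e_4·(0) = 0
T: e_1·(-1) + e_2·(1) + e_3·(-2) + e_4·(-3) = 0
Solving this homogeneous linear system for the smallest-integer solution (first nonzero entry positive) gives (1, -1, 2, -2).

(1, -1, 2, -2)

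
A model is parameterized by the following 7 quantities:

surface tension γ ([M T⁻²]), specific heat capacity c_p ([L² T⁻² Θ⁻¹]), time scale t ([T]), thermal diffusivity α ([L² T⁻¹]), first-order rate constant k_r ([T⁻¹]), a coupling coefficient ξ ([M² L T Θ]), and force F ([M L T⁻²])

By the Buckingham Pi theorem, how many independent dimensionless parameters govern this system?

There are 7 variables and 4 base dimensions (M, L, T, Θ).
The dimension matrix has rank 4.
Independent dimensionless groups: 7 − 4 = 3.

3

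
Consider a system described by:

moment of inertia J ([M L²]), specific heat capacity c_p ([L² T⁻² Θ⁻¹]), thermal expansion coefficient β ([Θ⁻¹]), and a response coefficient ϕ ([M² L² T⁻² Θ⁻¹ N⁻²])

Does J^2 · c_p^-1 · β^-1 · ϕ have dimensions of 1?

Sum the exponent of each base dimension across the product:
  M: 2·[J]_M − [c_p]_M − [β]_M + [ϕ]_M = 2·(1) − (0) − (0) + (2) = 4
  L: 2·[J]_L − [c_p]_L − [β]_L + [ϕ]_L = 2·(2) − (2) − (0) + (2) = 4
  T: 2·[J]_T − [c_p]_T − [β]_T + [ϕ]_T = 2·(0) − (-2) − (0) + (-2) = 0
  Θ: 2·[J]_Θ − [c_p]_Θ − [β]_Θ + [ϕ]_Θ = 2·(0) − (-1) − (-1) + (-1) = 1
  N: 2·[J]_N − [c_p]_N − [β]_N + [ϕ]_N = 2·(0) − (0) − (0) + (-2) = -2
Net dimensions [M⁴ L⁴ Θ N⁻²] ≠ [1] — not dimensionless.

no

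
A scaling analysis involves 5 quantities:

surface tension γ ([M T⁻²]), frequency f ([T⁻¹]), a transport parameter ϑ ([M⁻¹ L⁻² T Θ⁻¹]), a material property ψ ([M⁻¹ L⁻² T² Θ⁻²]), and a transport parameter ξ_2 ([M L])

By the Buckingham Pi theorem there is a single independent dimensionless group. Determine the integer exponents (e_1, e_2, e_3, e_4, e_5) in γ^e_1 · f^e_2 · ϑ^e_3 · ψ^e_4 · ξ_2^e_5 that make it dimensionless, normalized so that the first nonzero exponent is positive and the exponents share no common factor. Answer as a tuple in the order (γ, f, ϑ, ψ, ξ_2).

(1, -2, -2, 1, -2)

M: e_1·(1) + e_2·(0) + e_3·(-1) + e_4·(-1) + e_5·(1) = 0
L: e_1·(0) + e_2·(0) + e_3·(-2) + e_4·(-2) + e_5·(1) = 0
T: e_1·(-2) + e_2·(-1) + e_3·(1) + e_4·(2) + e_5·(0) = 0
Θ: e_1·(0) + e_2·(0) + e_3·(-1) + e_4·(-2) + e_5·(0) = 0
Solving this homogeneous linear system for the smallest-integer solution (first nonzero entry positive) gives (1, -2, -2, 1, -2).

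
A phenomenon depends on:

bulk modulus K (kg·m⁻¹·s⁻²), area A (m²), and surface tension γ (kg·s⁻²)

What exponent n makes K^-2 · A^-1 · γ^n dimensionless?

2

Balance the M exponent: (1)·n from γ, plus −2·(1) − (0) = -2 from the rest, must sum to zero.
n − 2 = 0, so n = 2.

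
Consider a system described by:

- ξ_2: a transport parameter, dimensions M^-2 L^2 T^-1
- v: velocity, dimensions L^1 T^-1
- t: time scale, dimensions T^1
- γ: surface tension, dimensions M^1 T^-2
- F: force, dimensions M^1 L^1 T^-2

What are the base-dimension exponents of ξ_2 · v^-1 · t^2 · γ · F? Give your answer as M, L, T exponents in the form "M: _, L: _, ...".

M: 0, L: 2, T: -2

Collect each base-dimension exponent across the product:
  M: (-2) − (0) + 2·(0) + (1) + (1) = 0
  L: (2) − (1) + 2·(0) + (0) + (1) = 2
  T: (-1) − (-1) + 2·(1) + (-2) + (-2) = -2
So the dimensions are [L² T⁻²].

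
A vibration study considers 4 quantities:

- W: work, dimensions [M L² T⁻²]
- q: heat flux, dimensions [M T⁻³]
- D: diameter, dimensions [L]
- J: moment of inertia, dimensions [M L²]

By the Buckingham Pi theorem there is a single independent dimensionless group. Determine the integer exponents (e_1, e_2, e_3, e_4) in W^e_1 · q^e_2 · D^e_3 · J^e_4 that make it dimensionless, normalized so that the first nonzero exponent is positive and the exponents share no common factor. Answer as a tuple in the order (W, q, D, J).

M: e_1·(1) + e_2·(1) + e_3·(0) + e_4·(1) = 0
L: e_1·(2) + e_2·(0) + e_3·(1) + e_4·(2) = 0
T: e_1·(-2) + e_2·(-3) + e_3·(0) + e_4·(0) = 0
Solving this homogeneous linear system for the smallest-integer solution (first nonzero entry positive) gives (3, -2, -4, -1).

(3, -2, -4, -1)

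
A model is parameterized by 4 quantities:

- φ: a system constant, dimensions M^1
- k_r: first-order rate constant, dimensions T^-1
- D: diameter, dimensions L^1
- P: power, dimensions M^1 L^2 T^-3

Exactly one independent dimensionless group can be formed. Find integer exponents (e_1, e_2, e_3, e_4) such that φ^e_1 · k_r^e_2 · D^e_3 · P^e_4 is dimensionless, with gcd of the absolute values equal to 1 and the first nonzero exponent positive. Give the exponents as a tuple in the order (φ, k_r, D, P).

M: e_1·(1) + e_2·(0) + e_3·(0) + e_4·(1) = 0
L: e_1·(0) + e_2·(0) + e_3·(1) + e_4·(2) = 0
T: e_1·(0) + e_2·(-1) + e_3·(0) + e_4·(-3) = 0
Solving this homogeneous linear system for the smallest-integer solution (first nonzero entry positive) gives (1, 3, 2, -1).

(1, 3, 2, -1)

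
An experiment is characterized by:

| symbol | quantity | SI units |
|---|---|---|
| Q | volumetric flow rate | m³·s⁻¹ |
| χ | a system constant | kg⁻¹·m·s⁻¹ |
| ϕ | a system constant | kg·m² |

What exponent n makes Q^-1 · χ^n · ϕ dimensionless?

1

Balance the M exponent: (-1)·n from χ, plus −(0) + (1) = 1 from the rest, must sum to zero.
−n + 1 = 0, so n = 1.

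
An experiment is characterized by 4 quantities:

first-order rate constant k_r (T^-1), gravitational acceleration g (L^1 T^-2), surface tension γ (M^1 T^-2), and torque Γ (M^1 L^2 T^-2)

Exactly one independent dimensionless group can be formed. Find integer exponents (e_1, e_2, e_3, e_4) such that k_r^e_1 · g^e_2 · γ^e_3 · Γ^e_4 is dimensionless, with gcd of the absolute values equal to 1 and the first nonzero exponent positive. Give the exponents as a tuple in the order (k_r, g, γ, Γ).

M: e_1·(0) + e_2·(0) + e_3·(1) + e_4·(1) = 0
L: e_1·(0) + e_2·(1) + e_3·(0) + e_4·(2) = 0
T: e_1·(-1) + e_2·(-2) + e_3·(-2) + e_4·(-2) = 0
Solving this homogeneous linear system for the smallest-integer solution (first nonzero entry positive) gives (4, -2, -1, 1).

(4, -2, -1, 1)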